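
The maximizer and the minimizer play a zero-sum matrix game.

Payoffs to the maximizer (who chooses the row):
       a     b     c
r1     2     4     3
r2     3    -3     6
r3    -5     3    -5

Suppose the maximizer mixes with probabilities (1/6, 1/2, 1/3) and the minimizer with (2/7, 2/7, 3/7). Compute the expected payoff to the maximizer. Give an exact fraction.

37/42

Against (2/7, 2/7, 3/7), each row's expected payoff is r1: 3; r2: 18/7; r3: -19/7.
Taking the (1/6, 1/2, 1/3)-weighted average: (1/6)·(3) + (1/2)·(18/7) + (1/3)·(-19/7) = 37/42.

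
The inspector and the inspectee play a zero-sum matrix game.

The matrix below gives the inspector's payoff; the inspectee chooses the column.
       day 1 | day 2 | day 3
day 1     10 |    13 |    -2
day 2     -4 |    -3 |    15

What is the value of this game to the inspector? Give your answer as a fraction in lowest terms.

142/31

Column day 2 is strictly dominated by day 1 for the inspectee (it gives the inspector more in every row).
The remaining 2×2 game on (day 1, day 2) × (day 1, day 3) has no saddle point. Let the inspector play day 1 with probability p; indifference gives 10p − 4(1−p) = −2p + 15(1−p), so p = 19/31.
Similarly the inspectee's optimal q on day 1 is 17/31, and the value is 10·(17/31) + (-2)·(14/31) = 142/31.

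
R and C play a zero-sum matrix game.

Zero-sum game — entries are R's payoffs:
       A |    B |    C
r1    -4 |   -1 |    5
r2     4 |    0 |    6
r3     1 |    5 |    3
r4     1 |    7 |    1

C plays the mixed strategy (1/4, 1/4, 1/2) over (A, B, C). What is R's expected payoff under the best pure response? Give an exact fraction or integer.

r1: (-4)·(1/4) + (-1)·(1/4) + (5)·(1/2) = 5/4.
r2: (4)·(1/4) + (0)·(1/4) + (6)·(1/2) = 4.
r3: (1)·(1/4) + (5)·(1/4) + (3)·(1/2) = 3.
r4: (1)·(1/4) + (7)·(1/4) + (1)·(1/2) = 5/2.
The best pure response is r2 with expected payoff 4.

4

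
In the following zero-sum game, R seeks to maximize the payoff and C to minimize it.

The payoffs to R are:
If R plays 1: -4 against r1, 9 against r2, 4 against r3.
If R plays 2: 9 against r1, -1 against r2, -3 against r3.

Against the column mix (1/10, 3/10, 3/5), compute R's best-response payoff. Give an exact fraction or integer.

47/10

1: (-4)·(1/10) + (9)·(3/10) + (4)·(3/5) = 47/10.
2: (9)·(1/10) + (-1)·(3/10) + (-3)·(3/5) = -6/5.
The best pure response is 1 with expected payoff 47/10.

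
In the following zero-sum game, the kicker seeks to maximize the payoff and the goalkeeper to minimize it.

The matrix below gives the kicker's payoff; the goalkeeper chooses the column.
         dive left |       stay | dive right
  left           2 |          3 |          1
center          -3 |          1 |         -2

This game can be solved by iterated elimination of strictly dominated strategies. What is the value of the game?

Column stay is strictly dominated by dive left for the goalkeeper (2<3, -3<1); eliminate stay.
Row center is strictly dominated by row left (2>-3, 1>-2); eliminate center.
Column dive left is strictly dominated by dive right for the goalkeeper (1<2); eliminate dive left.
Only (left, dive right) remains, with payoff 1.

1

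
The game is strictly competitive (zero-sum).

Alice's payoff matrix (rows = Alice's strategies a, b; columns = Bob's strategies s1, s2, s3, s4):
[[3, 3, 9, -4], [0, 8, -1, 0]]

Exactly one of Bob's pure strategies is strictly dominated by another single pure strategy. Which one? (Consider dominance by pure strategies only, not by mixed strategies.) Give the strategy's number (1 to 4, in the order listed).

Bob prefers columns that give Alice less. Compare s2 with s4: -4 < 3, 0 < 8.
So s4 strictly dominates s2 for Bob; s2 is strictly dominated.

2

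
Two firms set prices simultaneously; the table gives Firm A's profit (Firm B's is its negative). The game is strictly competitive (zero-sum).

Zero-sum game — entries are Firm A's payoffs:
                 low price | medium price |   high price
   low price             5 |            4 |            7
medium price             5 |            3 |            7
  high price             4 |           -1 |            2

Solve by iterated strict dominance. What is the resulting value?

Row high price is strictly dominated by row low price (5>4, 4>-1, 7>2); eliminate high price.
Column low price is strictly dominated by medium price for Firm B (4<5, 3<5); eliminate low price.
Column high price is strictly dominated by medium price for Firm B (4<7, 3<7); eliminate high price.
Row medium price is strictly dominated by row low price (4>3); eliminate medium price.
Only (low price, medium price) remains, with payoff 4.

4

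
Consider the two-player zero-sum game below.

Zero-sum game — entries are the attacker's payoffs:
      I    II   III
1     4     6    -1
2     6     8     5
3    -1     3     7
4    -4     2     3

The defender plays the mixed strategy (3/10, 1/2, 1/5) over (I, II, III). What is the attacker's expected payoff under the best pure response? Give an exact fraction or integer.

1: (4)·(3/10) + (6)·(1/2) + (-1)·(1/5) = 4.
2: (6)·(3/10) + (8)·(1/2) + (5)·(1/5) = 34/5.
3: (-1)·(3/10) + (3)·(1/2) + (7)·(1/5) = 13/5.
4: (-4)·(3/10) + (2)·(1/2) + (3)·(1/5) = 2/5.
The best pure response is 2 with expected payoff 34/5.

34/5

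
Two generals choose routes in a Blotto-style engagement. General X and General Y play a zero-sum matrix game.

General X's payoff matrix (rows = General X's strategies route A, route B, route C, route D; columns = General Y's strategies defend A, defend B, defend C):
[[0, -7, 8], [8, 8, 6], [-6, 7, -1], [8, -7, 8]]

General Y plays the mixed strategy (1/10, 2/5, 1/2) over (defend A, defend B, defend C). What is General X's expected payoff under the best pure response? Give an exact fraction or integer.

route A: (0)·(1/10) + (-7)·(2/5) + (8)·(1/2) = 6/5.
route B: (8)·(1/10) + (8)·(2/5) + (6)·(1/2) = 7.
route C: (-6)·(1/10) + (7)·(2/5) + (-1)·(1/2) = 17/10.
route D: (8)·(1/10) + (-7)·(2/5) + (8)·(1/2) = 2.
The best pure response is route B with expected payoff 7.

7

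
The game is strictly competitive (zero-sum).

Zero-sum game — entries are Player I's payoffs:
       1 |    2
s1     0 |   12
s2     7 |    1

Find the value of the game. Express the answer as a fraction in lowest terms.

Row minima are 0 and 1, so Player I's maximin is 1; column maxima are 7 and 12, so Player II's minimax is 7. These differ, so the equilibrium is in mixed strategies.
Let Player I play s1 with probability p. Player II is indifferent when 7(1−p) = 12p + (1−p), giving p = 1/3.
Let Player II play 1 with probability q. Player I is indifferent when 12(1−q) = 7q + (1−q), giving q = 11/18.
The value is 0·(11/18) + (12)·(7/18) = 14/3.

14/3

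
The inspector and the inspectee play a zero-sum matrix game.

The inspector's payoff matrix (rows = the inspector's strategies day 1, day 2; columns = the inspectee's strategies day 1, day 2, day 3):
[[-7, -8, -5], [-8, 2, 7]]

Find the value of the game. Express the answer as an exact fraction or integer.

Column day 3 is strictly dominated by day 2 for the inspectee (it gives the inspector more in every row).
The remaining 2×2 game on (day 1, day 2) × (day 1, day 2) has no saddle point. Let the inspector play day 1 with probability p; indifference gives −7p − 8(1−p) = −8p + 2(1−p), so p = 10/11.
Similarly the inspectee's optimal q on day 1 is 10/11, and the value is -7·(10/11) + (-8)·(1/11) = -78/11.

-78/11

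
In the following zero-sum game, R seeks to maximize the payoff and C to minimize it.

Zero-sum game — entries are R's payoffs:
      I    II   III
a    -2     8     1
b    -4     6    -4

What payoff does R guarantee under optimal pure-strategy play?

-2

Row minima: -2, -4 → R's maximin is -2.
Column maxima: -2, 8, 1 → C's minimax is -2.
They coincide at (a, I), so the value is -2.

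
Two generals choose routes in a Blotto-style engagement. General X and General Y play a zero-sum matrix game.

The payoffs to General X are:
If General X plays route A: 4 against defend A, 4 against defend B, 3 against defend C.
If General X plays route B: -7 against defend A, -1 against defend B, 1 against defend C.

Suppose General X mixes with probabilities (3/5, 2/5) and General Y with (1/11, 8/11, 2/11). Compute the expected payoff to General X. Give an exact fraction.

Against (1/11, 8/11, 2/11), each row's expected payoff is route A: 42/11; route B: -13/11.
Taking the (3/5, 2/5)-weighted average: (3/5)·(42/11) + (2/5)·(-13/11) = 20/11.

20/11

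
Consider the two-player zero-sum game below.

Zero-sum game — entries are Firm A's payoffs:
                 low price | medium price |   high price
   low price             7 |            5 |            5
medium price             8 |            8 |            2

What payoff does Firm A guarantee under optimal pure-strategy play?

Row minima: 5, 2 → Firm A's maximin is 5.
Column maxima: 8, 8, 5 → Firm B's minimax is 5.
They coincide at (low price, high price), so the value is 5.

5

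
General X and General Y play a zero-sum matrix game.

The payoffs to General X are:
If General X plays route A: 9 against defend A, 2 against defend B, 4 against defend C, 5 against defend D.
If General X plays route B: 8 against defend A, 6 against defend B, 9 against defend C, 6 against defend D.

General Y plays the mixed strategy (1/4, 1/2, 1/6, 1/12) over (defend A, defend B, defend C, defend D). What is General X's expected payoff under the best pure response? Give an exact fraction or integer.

route A: (9)·(1/4) + (2)·(1/2) + (4)·(1/6) + (5)·(1/12) = 13/3.
route B: (8)·(1/4) + (6)·(1/2) + (9)·(1/6) + (6)·(1/12) = 7.
The best pure response is route B with expected payoff 7.

7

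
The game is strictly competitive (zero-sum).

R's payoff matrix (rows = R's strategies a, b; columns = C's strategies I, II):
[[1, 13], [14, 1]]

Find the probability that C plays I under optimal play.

Row minima are 1 and 1, so R's maximin is 1; column maxima are 14 and 13, so C's minimax is 13. These differ, so the equilibrium is in mixed strategies.
Let C play I with probability q. R is indifferent when q + 13(1−q) = 14q + (1−q), giving q = 12/25.

12/25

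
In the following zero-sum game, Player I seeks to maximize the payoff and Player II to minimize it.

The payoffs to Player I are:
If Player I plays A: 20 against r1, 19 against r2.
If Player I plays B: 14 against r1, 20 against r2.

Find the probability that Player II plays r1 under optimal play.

1/7

Row minima are 19 and 14, so Player I's maximin is 19; column maxima are 20 and 20, so Player II's minimax is 20. These differ, so the equilibrium is in mixed strategies.
Let Player II play r1 with probability q. Player I is indifferent when 20q + 19(1−q) = 14q + 20(1−q), giving q = 1/7.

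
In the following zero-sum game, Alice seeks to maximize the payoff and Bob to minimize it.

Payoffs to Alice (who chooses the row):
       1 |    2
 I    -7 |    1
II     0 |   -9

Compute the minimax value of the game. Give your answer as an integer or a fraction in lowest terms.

Row minima are -7 and -9, so Alice's maximin is -7; column maxima are 0 and 1, so Bob's minimax is 0. These differ, so the equilibrium is in mixed strategies.
Let Alice play I with probability p. Bob is indifferent when −7p = p − 9(1−p), giving p = 9/17.
Let Bob play 1 with probability q. Alice is indifferent when −7q + (1−q) = −9(1−q), giving q = 10/17.
The value is -7·(10/17) + (1)·(7/17) = -63/17.

-63/17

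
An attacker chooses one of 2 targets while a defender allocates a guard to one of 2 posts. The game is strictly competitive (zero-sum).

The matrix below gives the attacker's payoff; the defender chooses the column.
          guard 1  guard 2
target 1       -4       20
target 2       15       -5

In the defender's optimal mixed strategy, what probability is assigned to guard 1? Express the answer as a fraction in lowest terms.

Row minima are -4 and -5, so the attacker's maximin is -4; column maxima are 15 and 20, so the defender's minimax is 15. These differ, so the equilibrium is in mixed strategies.
Let the defender play guard 1 with probability q. The attacker is indifferent when −4q + 20(1−q) = 15q − 5(1−q), giving q = 25/44.

25/44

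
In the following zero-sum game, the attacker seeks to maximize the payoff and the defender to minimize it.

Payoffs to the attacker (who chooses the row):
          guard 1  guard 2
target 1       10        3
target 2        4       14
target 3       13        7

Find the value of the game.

77/8

Row target 1 is strictly dominated by row target 3, so the attacker never plays it.
The remaining 2×2 game on (target 2, target 3) × (guard 1, guard 2) has no saddle point. Let the attacker play target 2 with probability p; indifference gives 4p + 13(1−p) = 14p + 7(1−p), so p = 3/8.
Similarly the defender's optimal q on guard 1 is 7/16, and the value is 4·(7/16) + (14)·(9/16) = 77/8.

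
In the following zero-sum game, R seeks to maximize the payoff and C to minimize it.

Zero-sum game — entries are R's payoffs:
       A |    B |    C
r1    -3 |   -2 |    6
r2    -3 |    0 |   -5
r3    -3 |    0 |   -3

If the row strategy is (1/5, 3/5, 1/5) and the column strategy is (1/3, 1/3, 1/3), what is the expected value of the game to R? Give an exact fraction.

-29/15

Against (1/3, 1/3, 1/3), each row's expected payoff is r1: 1/3; r2: -8/3; r3: -2.
Taking the (1/5, 3/5, 1/5)-weighted average: (1/5)·(1/3) + (3/5)·(-8/3) + (1/5)·(-2) = -29/15.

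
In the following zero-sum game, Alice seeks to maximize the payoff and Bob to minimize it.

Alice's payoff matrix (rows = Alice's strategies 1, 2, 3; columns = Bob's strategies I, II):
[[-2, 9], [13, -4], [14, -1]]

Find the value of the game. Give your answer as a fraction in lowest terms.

Row 2 is strictly dominated by row 3, so Alice never plays it.
The remaining 2×2 game on (1, 3) × (I, II) has no saddle point. Let Alice play 1 with probability p; indifference gives −2p + 14(1−p) = 9p − (1−p), so p = 15/26.
Similarly Bob's optimal q on I is 5/13, and the value is -2·(5/13) + (9)·(8/13) = 62/13.

62/13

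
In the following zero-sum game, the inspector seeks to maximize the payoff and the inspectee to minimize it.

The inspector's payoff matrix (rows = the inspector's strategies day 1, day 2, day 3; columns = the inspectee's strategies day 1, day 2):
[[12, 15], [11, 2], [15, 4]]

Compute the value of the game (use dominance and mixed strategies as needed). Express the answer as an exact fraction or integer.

177/14

Row day 2 is strictly dominated by row day 3, so the inspector never plays it.
The remaining 2×2 game on (day 1, day 3) × (day 1, day 2) has no saddle point. Let the inspector play day 1 with probability p; indifference gives 12p + 15(1−p) = 15p + 4(1−p), so p = 11/14.
Similarly the inspectee's optimal q on day 1 is 11/14, and the value is 12·(11/14) + (15)·(3/14) = 177/14.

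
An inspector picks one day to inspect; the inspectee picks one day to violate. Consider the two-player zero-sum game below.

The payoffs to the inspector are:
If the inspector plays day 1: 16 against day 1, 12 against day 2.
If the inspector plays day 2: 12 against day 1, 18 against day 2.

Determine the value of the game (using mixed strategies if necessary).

72/5

Row minima are 12 and 12, so the inspector's maximin is 12; column maxima are 16 and 18, so the inspectee's minimax is 16. These differ, so the equilibrium is in mixed strategies.
Let the inspector play day 1 with probability p. The inspectee is indifferent when 16p + 12(1−p) = 12p + 18(1−p), giving p = 3/5.
Let the inspectee play day 1 with probability q. The inspector is indifferent when 16q + 12(1−q) = 12q + 18(1−q), giving q = 3/5.
The value is 16·(3/5) + (12)·(2/5) = 72/5.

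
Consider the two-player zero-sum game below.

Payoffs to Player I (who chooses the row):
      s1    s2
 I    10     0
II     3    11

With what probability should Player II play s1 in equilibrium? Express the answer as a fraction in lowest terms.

11/18

Row minima are 0 and 3, so Player I's maximin is 3; column maxima are 10 and 11, so Player II's minimax is 10. These differ, so the equilibrium is in mixed strategies.
Let Player II play s1 with probability q. Player I is indifferent when 10q = 3q + 11(1−q), giving q = 11/18.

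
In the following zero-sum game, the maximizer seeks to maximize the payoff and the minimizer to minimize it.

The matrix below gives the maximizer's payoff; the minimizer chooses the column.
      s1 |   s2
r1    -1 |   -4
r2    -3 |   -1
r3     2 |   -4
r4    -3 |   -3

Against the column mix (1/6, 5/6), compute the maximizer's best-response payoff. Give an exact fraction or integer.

r1: (-1)·(1/6) + (-4)·(5/6) = -7/2.
r2: (-3)·(1/6) + (-1)·(5/6) = -4/3.
r3: (2)·(1/6) + (-4)·(5/6) = -3.
r4: (-3)·(1/6) + (-3)·(5/6) = -3.
The best pure response is r2 with expected payoff -4/3.

-4/3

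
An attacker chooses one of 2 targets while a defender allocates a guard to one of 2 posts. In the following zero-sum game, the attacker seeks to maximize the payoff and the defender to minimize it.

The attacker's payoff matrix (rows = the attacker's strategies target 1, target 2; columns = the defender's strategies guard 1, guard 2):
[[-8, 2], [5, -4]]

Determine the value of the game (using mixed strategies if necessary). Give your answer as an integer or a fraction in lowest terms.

-22/19

Row minima are -8 and -4, so the attacker's maximin is -4; column maxima are 5 and 2, so the defender's minimax is 2. These differ, so the equilibrium is in mixed strategies.
Let the attacker play target 1 with probability p. The defender is indifferent when −8p + 5(1−p) = 2p − 4(1−p), giving p = 9/19.
Let the defender play guard 1 with probability q. The attacker is indifferent when −8q + 2(1−q) = 5q − 4(1−q), giving q = 6/19.
The value is -8·(6/19) + (2)·(13/19) = -22/19.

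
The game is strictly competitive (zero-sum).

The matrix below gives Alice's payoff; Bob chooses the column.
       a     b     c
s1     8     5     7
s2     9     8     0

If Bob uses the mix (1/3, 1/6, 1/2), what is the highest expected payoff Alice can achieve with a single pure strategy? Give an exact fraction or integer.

s1: (8)·(1/3) + (5)·(1/6) + (7)·(1/2) = 7.
s2: (9)·(1/3) + (8)·(1/6) + (0)·(1/2) = 13/3.
The best pure response is s1 with expected payoff 7.

7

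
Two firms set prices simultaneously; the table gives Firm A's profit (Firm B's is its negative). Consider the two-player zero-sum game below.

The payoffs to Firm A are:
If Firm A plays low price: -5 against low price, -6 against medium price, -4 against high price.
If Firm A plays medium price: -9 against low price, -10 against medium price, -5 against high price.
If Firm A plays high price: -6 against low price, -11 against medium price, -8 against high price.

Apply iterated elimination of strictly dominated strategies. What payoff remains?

Column low price is strictly dominated by medium price for Firm B (-6<-5, -10<-9, -11<-6); eliminate low price.
Column high price is strictly dominated by medium price for Firm B (-6<-4, -10<-5, -11<-8); eliminate high price.
Row medium price is strictly dominated by row low price (-6>-10); eliminate medium price.
Row high price is strictly dominated by row low price (-6>-11); eliminate high price.
Only (low price, medium price) remains, with payoff -6.

-6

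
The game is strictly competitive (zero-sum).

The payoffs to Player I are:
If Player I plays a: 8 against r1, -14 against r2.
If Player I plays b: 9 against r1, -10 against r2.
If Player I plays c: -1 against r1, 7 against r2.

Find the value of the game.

53/27

Row a is strictly dominated by row b, so Player I never plays it.
The remaining 2×2 game on (b, c) × (r1, r2) has no saddle point. Let Player I play b with probability p; indifference gives 9p − (1−p) = −10p + 7(1−p), so p = 8/27.
Similarly Player II's optimal q on r1 is 17/27, and the value is 9·(17/27) + (-10)·(10/27) = 53/27.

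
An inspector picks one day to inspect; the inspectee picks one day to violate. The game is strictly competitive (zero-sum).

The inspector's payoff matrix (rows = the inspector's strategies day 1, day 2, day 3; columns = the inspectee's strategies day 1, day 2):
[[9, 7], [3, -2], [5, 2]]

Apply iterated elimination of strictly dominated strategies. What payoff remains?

7

Column day 1 is strictly dominated by day 2 for the inspectee (7<9, -2<3, 2<5); eliminate day 1.
Row day 2 is strictly dominated by row day 1 (7>-2); eliminate day 2.
Row day 3 is strictly dominated by row day 1 (7>2); eliminate day 3.
Only (day 1, day 2) remains, with payoff 7.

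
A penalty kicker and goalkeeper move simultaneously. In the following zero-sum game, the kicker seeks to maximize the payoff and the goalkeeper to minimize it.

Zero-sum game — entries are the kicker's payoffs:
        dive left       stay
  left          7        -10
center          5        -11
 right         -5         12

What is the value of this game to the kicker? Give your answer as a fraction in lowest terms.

1

Row center is strictly dominated by row left, so the kicker never plays it.
The remaining 2×2 game on (left, right) × (dive left, stay) has no saddle point. Let the kicker play left with probability p; indifference gives 7p − 5(1−p) = −10p + 12(1−p), so p = 1/2.
Similarly the goalkeeper's optimal q on dive left is 11/17, and the value is 7·(11/17) + (-10)·(6/17) = 1.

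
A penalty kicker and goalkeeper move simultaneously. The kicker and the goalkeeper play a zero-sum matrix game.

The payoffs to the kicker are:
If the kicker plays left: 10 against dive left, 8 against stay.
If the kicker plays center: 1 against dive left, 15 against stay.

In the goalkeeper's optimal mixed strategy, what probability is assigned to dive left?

7/16

Row minima are 8 and 1, so the kicker's maximin is 8; column maxima are 10 and 15, so the goalkeeper's minimax is 10. These differ, so the equilibrium is in mixed strategies.
Let the goalkeeper play dive left with probability q. The kicker is indifferent when 10q + 8(1−q) = q + 15(1−q), giving q = 7/16.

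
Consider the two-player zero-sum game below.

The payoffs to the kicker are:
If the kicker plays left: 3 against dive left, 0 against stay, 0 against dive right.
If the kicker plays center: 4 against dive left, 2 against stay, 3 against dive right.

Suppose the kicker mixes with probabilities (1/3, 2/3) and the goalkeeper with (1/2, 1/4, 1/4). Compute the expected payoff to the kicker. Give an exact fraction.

8/3

Against (1/2, 1/4, 1/4), each row's expected payoff is left: 3/2; center: 13/4.
Taking the (1/3, 2/3)-weighted average: (1/3)·(3/2) + (2/3)·(13/4) = 8/3.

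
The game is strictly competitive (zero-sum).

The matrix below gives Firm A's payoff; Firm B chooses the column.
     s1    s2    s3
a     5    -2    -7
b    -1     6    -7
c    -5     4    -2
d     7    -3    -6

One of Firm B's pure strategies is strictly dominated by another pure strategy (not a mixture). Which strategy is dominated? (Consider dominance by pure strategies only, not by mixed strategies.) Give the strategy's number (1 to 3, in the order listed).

Firm B prefers columns that give Firm A less. Compare s2 with s3: -7 < -2, -7 < 6, -2 < 4, -6 < -3.
So s3 strictly dominates s2 for Firm B; s2 is strictly dominated.

2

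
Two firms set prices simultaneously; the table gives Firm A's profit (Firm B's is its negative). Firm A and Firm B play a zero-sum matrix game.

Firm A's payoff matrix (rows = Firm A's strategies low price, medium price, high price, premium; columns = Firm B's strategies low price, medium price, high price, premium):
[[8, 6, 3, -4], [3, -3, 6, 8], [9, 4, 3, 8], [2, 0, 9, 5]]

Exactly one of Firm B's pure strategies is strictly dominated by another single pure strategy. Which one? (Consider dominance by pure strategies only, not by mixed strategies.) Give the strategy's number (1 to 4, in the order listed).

1

Firm B prefers columns that give Firm A less. Compare low price with medium price: 6 < 8, -3 < 3, 4 < 9, 0 < 2.
So medium price strictly dominates low price for Firm B; low price is strictly dominated.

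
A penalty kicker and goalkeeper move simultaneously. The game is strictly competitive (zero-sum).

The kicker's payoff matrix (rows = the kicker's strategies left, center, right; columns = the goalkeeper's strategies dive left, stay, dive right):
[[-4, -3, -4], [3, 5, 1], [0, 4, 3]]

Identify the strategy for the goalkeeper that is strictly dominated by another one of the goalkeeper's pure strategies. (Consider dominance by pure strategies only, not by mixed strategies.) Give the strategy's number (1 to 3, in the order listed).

2

The goalkeeper prefers columns that give the kicker less. Compare stay with dive left: -4 < -3, 3 < 5, 0 < 4.
So dive left strictly dominates stay for the goalkeeper; stay is strictly dominated.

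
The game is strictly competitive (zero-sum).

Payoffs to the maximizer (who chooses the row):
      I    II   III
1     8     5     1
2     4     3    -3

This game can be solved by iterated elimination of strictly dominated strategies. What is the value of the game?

1

Column I is strictly dominated by II for the minimizer (5<8, 3<4); eliminate I.
Column II is strictly dominated by III for the minimizer (1<5, -3<3); eliminate II.
Row 2 is strictly dominated by row 1 (1>-3); eliminate 2.
Only (1, III) remains, with payoff 1.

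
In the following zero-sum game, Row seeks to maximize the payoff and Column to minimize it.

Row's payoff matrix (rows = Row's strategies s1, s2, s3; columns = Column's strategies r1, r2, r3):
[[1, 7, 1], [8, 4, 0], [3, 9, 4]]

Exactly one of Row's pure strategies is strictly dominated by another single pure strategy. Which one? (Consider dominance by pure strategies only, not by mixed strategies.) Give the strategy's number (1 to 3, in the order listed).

Compare s1 with s3: 3 > 1, 9 > 7, 4 > 1.
So s3 strictly dominates s1 for Row; s1 is strictly dominated.

1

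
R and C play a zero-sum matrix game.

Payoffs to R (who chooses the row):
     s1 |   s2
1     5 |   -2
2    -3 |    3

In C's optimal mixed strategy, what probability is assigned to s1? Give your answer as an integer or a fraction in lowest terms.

Row minima are -2 and -3, so R's maximin is -2; column maxima are 5 and 3, so C's minimax is 3. These differ, so the equilibrium is in mixed strategies.
Let C play s1 with probability q. R is indifferent when 5q − 2(1−q) = −3q + 3(1−q), giving q = 5/13.

5/13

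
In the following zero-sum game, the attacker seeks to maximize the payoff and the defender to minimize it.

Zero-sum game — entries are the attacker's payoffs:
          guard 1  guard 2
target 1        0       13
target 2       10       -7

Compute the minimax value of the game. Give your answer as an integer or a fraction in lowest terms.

Row minima are 0 and -7, so the attacker's maximin is 0; column maxima are 10 and 13, so the defender's minimax is 10. These differ, so the equilibrium is in mixed strategies.
Let the attacker play target 1 with probability p. The defender is indifferent when 10(1−p) = 13p − 7(1−p), giving p = 17/30.
Let the defender play guard 1 with probability q. The attacker is indifferent when 13(1−q) = 10q − 7(1−q), giving q = 2/3.
The value is 0·(2/3) + (13)·(1/3) = 13/3.

13/3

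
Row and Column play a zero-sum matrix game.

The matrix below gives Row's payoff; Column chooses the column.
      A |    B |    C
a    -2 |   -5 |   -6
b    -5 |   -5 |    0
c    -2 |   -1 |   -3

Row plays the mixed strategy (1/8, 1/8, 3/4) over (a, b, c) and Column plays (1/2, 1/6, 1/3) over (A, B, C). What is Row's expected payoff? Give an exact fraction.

-121/48

Against (1/2, 1/6, 1/3), each row's expected payoff is a: -23/6; b: -10/3; c: -13/6.
Taking the (1/8, 1/8, 3/4)-weighted average: (1/8)·(-23/6) + (1/8)·(-10/3) + (3/4)·(-13/6) = -121/48.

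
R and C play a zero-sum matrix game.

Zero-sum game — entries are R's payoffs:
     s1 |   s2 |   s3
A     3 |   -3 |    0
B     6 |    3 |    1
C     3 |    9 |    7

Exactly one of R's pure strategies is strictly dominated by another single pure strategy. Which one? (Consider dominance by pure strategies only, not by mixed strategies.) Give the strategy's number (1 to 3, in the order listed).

Compare A with B: 6 > 3, 3 > -3, 1 > 0.
So B strictly dominates A for R; A is strictly dominated.

1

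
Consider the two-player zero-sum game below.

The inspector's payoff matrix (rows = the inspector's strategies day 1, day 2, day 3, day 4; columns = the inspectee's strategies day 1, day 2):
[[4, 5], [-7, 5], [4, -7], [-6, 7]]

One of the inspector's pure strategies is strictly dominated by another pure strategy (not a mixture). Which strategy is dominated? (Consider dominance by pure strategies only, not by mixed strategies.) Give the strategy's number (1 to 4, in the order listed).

Compare day 2 with day 4: -6 > -7, 7 > 5.
So day 4 strictly dominates day 2 for the inspector; day 2 is strictly dominated.

2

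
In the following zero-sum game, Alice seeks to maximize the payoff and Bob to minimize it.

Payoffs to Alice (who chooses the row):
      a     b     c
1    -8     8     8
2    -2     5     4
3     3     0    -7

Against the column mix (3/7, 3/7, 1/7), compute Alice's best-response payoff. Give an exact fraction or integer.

13/7

1: (-8)·(3/7) + (8)·(3/7) + (8)·(1/7) = 8/7.
2: (-2)·(3/7) + (5)·(3/7) + (4)·(1/7) = 13/7.
3: (3)·(3/7) + (0)·(3/7) + (-7)·(1/7) = 2/7.
The best pure response is 2 with expected payoff 13/7.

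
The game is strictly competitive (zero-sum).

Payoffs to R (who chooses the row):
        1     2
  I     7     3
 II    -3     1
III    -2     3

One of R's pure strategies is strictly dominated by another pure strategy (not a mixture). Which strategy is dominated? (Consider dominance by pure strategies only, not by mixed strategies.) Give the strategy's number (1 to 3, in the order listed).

2

Compare II with I: 7 > -3, 3 > 1.
So I strictly dominates II for R; II is strictly dominated.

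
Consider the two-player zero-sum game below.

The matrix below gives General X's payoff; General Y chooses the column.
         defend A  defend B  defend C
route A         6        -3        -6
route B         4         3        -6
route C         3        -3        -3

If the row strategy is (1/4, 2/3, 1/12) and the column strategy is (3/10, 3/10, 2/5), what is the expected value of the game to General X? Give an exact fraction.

Against (3/10, 3/10, 2/5), each row's expected payoff is route A: -3/2; route B: -3/10; route C: -6/5.
Taking the (1/4, 2/3, 1/12)-weighted average: (1/4)·(-3/2) + (2/3)·(-3/10) + (1/12)·(-6/5) = -27/40.

-27/40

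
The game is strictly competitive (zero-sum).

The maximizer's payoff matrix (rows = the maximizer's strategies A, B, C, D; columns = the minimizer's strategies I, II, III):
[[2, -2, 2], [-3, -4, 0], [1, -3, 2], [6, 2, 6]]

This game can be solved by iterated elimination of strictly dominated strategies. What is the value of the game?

Column III is strictly dominated by II for the minimizer (-2<2, -4<0, -3<2, 2<6); eliminate III.
Column I is strictly dominated by II for the minimizer (-2<2, -4<-3, -3<1, 2<6); eliminate I.
Row B is strictly dominated by row A (-2>-4); eliminate B.
Row C is strictly dominated by row A (-2>-3); eliminate C.
Row A is strictly dominated by row D (2>-2); eliminate A.
Only (D, II) remains, with payoff 2.

2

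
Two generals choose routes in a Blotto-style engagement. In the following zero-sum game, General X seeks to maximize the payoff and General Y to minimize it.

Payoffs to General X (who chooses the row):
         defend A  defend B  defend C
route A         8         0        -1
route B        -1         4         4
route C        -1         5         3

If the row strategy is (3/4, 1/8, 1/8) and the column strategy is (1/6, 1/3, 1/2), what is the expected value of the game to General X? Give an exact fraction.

67/48

Against (1/6, 1/3, 1/2), each row's expected payoff is route A: 5/6; route B: 19/6; route C: 3.
Taking the (3/4, 1/8, 1/8)-weighted average: (3/4)·(5/6) + (1/8)·(19/6) + (1/8)·(3) = 67/48.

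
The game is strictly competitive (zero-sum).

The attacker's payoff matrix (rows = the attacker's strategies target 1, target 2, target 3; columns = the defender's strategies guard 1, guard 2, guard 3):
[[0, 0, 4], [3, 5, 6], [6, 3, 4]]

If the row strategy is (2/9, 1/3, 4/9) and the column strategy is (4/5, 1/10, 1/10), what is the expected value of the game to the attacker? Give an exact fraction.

37/10

Against (4/5, 1/10, 1/10), each row's expected payoff is target 1: 2/5; target 2: 7/2; target 3: 11/2.
Taking the (2/9, 1/3, 4/9)-weighted average: (2/9)·(2/5) + (1/3)·(7/2) + (4/9)·(11/2) = 37/10.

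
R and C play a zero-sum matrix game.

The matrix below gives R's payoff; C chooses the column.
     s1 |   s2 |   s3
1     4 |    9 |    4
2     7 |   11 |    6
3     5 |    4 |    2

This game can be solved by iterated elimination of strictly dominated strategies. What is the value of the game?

6

Column s2 is strictly dominated by s3 for C (4<9, 6<11, 2<4); eliminate s2.
Row 1 is strictly dominated by row 2 (7>4, 6>4); eliminate 1.
Row 3 is strictly dominated by row 2 (7>5, 6>2); eliminate 3.
Column s1 is strictly dominated by s3 for C (6<7); eliminate s1.
Only (2, s3) remains, with payoff 6.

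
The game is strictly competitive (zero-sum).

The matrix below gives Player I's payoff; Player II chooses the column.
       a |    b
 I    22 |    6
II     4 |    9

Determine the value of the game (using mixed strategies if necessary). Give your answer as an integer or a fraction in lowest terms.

58/7

Row minima are 6 and 4, so Player I's maximin is 6; column maxima are 22 and 9, so Player II's minimax is 9. These differ, so the equilibrium is in mixed strategies.
Let Player I play I with probability p. Player II is indifferent when 22p + 4(1−p) = 6p + 9(1−p), giving p = 5/21.
Let Player II play a with probability q. Player I is indifferent when 22q + 6(1−q) = 4q + 9(1−q), giving q = 1/7.
The value is 22·(1/7) + (6)·(6/7) = 58/7.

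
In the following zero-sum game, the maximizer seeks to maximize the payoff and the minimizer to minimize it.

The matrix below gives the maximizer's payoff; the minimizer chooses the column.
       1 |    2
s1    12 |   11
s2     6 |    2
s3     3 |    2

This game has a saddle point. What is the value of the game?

Row minima: 11, 2, 2 → the maximizer's maximin is 11.
Column maxima: 12, 11 → the minimizer's minimax is 11.
They coincide at (s1, 2), so the value is 11.

11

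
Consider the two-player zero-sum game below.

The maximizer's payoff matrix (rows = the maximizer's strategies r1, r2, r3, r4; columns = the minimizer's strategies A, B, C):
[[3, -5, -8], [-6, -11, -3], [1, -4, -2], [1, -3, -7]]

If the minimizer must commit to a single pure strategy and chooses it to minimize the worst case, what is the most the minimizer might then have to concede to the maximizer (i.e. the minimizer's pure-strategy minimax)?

-3

The worst case (largest entry) in each column is A: 3, B: -3, C: -2.
The best (smallest) of these is -3.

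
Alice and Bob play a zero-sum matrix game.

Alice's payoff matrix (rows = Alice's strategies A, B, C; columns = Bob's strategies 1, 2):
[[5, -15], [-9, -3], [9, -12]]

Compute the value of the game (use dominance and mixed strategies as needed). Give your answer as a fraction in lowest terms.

Row A is strictly dominated by row C, so Alice never plays it.
The remaining 2×2 game on (B, C) × (1, 2) has no saddle point. Let Alice play B with probability p; indifference gives −9p + 9(1−p) = −3p − 12(1−p), so p = 7/9.
Similarly Bob's optimal q on 1 is 1/3, and the value is -9·(1/3) + (-3)·(2/3) = -5.

-5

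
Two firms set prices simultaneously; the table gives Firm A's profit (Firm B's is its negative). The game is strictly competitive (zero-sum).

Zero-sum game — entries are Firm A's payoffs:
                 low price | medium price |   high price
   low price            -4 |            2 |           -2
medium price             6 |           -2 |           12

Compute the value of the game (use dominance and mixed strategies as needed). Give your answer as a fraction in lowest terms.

Column high price is strictly dominated by low price for Firm B (it gives Firm A more in every row).
The remaining 2×2 game on (low price, medium price) × (low price, medium price) has no saddle point. Let Firm A play low price with probability p; indifference gives −4p + 6(1−p) = 2p − 2(1−p), so p = 4/7.
Similarly Firm B's optimal q on low price is 2/7, and the value is -4·(2/7) + (2)·(5/7) = 2/7.

2/7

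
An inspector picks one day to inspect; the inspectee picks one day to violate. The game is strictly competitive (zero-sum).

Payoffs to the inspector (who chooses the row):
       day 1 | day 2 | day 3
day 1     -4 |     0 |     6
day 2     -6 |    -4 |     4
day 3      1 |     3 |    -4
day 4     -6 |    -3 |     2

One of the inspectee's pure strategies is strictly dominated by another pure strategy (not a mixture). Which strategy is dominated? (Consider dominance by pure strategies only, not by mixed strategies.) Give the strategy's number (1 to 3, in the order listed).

The inspectee prefers columns that give the inspector less. Compare day 2 with day 1: -4 < 0, -6 < -4, 1 < 3, -6 < -3.
So day 1 strictly dominates day 2 for the inspectee; day 2 is strictly dominated.

2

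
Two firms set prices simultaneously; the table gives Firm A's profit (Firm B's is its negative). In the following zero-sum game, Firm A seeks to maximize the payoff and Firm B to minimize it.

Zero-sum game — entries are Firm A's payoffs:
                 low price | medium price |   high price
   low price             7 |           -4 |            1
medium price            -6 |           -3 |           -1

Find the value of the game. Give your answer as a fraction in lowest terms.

-45/14

Column high price is strictly dominated by medium price for Firm B (it gives Firm A more in every row).
The remaining 2×2 game on (low price, medium price) × (low price, medium price) has no saddle point. Let Firm A play low price with probability p; indifference gives 7p − 6(1−p) = −4p − 3(1−p), so p = 3/14.
Similarly Firm B's optimal q on low price is 1/14, and the value is 7·(1/14) + (-4)·(13/14) = -45/14.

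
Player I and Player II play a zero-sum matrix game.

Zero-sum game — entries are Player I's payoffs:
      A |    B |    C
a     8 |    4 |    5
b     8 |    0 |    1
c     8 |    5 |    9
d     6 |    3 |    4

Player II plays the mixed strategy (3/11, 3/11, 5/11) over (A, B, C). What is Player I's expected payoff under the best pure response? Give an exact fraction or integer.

84/11

a: (8)·(3/11) + (4)·(3/11) + (5)·(5/11) = 61/11.
b: (8)·(3/11) + (0)·(3/11) + (1)·(5/11) = 29/11.
c: (8)·(3/11) + (5)·(3/11) + (9)·(5/11) = 84/11.
d: (6)·(3/11) + (3)·(3/11) + (4)·(5/11) = 47/11.
The best pure response is c with expected payoff 84/11.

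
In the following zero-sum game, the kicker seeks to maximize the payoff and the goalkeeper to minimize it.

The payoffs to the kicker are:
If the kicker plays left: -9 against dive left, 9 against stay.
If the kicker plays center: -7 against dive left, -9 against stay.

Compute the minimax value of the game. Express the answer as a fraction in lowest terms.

-36/5

Row minima are -9 and -9, so the kicker's maximin is -9; column maxima are -7 and 9, so the goalkeeper's minimax is -7. These differ, so the equilibrium is in mixed strategies.
Let the kicker play left with probability p. The goalkeeper is indifferent when −9p − 7(1−p) = 9p − 9(1−p), giving p = 1/10.
Let the goalkeeper play dive left with probability q. The kicker is indifferent when −9q + 9(1−q) = −7q − 9(1−q), giving q = 9/10.
The value is -9·(9/10) + (9)·(1/10) = -36/5.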